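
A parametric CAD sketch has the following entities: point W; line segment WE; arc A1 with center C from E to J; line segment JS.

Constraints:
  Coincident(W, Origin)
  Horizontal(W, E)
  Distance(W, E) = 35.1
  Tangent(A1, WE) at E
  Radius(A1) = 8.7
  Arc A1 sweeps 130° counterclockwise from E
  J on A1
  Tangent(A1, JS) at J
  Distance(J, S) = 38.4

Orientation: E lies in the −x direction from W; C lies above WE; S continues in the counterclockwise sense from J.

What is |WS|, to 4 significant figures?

68.79

On A1, E sits at bearing -90° from C; a 130° counterclockwise sweep puts J at bearing 40°, so J = C + 8.7·(cos 40°, sin 40°) = (-28.44, 14.29). The tangent condition forces CJ to be normal to JS, so JS runs along (−sin 40°, cos 40°); with |JS| = 38.4, S = (-53.12, 43.71). Then |WS| = |S − W| = 68.79.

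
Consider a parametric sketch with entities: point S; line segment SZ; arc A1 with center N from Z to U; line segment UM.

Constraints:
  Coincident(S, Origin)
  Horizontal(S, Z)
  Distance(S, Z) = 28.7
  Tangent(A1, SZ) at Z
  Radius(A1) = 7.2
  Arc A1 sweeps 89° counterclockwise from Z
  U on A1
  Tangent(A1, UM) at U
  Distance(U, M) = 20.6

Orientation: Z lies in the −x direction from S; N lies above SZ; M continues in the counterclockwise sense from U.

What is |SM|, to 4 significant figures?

34.82

On A1, Z sits at bearing -90° from N; an 89° counterclockwise sweep puts U at bearing -1°, so U = N + 7.2·(cos -1°, sin -1°) = (-21.50, 7.074). Since A1 is tangent to UM there, NU ⟂ UM, so UM runs along (−sin -1°, cos -1°); with |UM| = 20.6, M = (-21.14, 27.67). Then |SM| = |M − S| = 34.82.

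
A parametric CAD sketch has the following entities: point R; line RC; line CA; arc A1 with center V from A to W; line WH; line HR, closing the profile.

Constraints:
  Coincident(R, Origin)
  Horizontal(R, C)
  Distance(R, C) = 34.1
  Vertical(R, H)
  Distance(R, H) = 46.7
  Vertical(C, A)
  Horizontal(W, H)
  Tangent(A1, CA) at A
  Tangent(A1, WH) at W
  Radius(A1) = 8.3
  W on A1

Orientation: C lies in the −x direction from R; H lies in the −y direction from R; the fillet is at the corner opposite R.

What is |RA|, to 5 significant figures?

51.355

The virtual corner opposite R is at (-34.100, -46.700). A1 meets CA tangentially, so VA is at right angles to CA and tangency of A1 to WH means the radius VW is perpendicular to WH, with radius 8.3, so the center V sits 8.3 in from both sides at V = (-25.800, -38.400). That places the tangent points at A = (-34.100, -38.400) on CA and W = (-25.800, -46.700) on WH. Then |RA| = |A − R| = 51.355.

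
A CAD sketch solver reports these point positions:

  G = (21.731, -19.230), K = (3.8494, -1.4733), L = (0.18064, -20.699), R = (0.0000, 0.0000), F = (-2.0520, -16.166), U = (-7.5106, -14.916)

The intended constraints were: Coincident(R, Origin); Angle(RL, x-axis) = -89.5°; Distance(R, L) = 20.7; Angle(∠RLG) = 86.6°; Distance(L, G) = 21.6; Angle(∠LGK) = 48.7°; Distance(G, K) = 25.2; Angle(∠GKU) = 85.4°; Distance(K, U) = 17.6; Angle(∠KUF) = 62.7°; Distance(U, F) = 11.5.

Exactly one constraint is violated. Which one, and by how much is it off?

Distance(U, F) = 11.5 — off by 5.90.

R = (0.00, 0.00) ✓; RL at -89.50° ✓; |RL| = 20.70 ✓; ∠RLG = 86.60° ✓; |LG| = 21.60 ✓; ∠LGK = 48.70° ✓; |GK| = 25.20 ✓; ∠GKU = 85.40° ✓; |KU| = 17.60 ✓; ∠KUF = 62.70° ✓; |UF| = 5.600 ✗.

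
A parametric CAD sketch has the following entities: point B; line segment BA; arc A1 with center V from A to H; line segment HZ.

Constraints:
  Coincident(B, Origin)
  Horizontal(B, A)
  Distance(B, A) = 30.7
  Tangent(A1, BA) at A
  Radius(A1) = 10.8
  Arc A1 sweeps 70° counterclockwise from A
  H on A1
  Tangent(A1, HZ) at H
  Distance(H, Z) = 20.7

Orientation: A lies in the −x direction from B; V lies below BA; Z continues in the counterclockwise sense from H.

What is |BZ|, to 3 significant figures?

54.8

B is at the origin; BA is horizontal with |BA| = 30.7 and A on the −x side, so A = (-30.7, 0.00). A1 meets BA tangentially, so VA is at right angles to BA, so V = A + (0, -10.8) = (-30.7, -10.8). On A1, A sits at bearing 90° from V; a 70° counterclockwise sweep puts H at bearing 160°, so H = V + 10.8·(cos 160°, sin 160°) = (-40.8, -7.11). The tangent condition forces VH to be normal to HZ, so HZ runs along (−sin 160°, cos 160°); with |HZ| = 20.7, Z = (-47.9, -26.6). Then |BZ| = |Z − B| = 54.8.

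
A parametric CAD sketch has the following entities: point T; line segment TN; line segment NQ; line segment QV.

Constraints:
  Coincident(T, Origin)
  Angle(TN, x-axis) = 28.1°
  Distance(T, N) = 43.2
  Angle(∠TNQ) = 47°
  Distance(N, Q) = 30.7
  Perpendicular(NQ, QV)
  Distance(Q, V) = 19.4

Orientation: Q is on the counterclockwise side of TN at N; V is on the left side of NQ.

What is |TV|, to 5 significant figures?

12.257

T is at the origin; TN runs at 28.1° with length 43.2, so N = 43.2·(cos 28.1°, sin 28.1°) = (38.108, 20.348). ∠TNQ = 47.0°, so NQ runs at 28.1° + (180° − 47.0°) = 161.10° from the x-axis; with |NQ| = 30.7, Q = N + 30.7·(cos 161.10°, sin 161.10°) = (9.0631, 30.292). NQ is perpendicular to QV; with |QV| = 19.4 on the left of NQ, V = Q + 19.4·(-0.32392, -0.94609) = (2.7791, 11.938). Then |TV| = |V − T| = 12.257.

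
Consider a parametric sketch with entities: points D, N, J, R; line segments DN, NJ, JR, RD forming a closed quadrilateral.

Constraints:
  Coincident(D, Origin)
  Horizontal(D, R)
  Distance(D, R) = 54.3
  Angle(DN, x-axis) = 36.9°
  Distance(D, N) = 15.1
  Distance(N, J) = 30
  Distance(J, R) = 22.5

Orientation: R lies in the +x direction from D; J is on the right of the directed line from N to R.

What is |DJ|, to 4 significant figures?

36.21

D is at the origin; D and R share the same y with |DR| = 54.3 and R in +x, so R = (54.3, 0). DN runs at 36.9° with |DN| = 15.1, so N = (12.08, 9.066). J is determined by |NJ| = 30.0 and |JR| = 22.5 together: it lies at the intersection of circle(N, 30.0) and circle(R, 22.5). With |NR| = 43.19, the foot of the radical line on NR is 26.15 from N and the perpendicular offset is √(30.0² − 26.15²) = 14.70. Taking the right-of-NR solution: J = (34.56, -10.80).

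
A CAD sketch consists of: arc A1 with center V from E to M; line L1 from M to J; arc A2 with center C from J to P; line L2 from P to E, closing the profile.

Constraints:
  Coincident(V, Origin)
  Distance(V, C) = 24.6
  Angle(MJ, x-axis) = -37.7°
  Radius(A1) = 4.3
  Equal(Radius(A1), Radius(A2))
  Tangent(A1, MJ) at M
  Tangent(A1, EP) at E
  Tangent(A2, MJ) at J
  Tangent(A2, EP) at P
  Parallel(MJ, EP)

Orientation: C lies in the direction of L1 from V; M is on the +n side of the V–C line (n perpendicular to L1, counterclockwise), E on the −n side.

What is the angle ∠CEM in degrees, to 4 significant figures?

80.09°

The slot axis is L1's direction at -37.7°, so u = (cos -37.7°, sin -37.7°) = (0.7912, -0.6115) and n = (−sin -37.7°, cos -37.7°) = (0.6115, 0.7912). V is at the origin and C lies 24.6 along u from V, so C = 24.6·u = (19.46, -15.04). Tangency of A1 to both parallel lines with radius 4.3 puts M and E at V ± 4.3·n: M = (2.630, 3.402), E = (-2.630, -3.402). Then cos ∠CEM = EC·EM / (|EC||EM|), giving 80.09°.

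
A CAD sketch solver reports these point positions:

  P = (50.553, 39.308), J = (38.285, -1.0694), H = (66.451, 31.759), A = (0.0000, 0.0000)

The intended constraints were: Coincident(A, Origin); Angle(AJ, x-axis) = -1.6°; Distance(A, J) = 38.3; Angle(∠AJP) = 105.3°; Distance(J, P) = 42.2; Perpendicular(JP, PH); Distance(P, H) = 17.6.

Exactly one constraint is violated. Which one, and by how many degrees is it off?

Perpendicular(JP, PH) — off by 8.50°.

A = (0.00, 0.00) ✓; AJ at -1.600° ✓; |AJ| = 38.30 ✓; ∠AJP = 105.3° ✓; |JP| = 42.20 ✓; ∠(JP, PH) = 98.50° ✗; |PH| = 17.60 ✓.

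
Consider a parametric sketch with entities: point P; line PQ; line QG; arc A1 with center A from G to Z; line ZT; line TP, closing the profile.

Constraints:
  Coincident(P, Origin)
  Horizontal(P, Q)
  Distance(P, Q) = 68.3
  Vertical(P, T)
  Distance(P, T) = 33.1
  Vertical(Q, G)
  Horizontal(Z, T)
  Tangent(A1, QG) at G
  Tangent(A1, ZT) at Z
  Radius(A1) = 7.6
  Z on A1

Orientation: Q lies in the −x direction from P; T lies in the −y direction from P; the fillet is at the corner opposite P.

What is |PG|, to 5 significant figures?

72.905

P is at the origin; P and Q share the same y with |PQ| = 68.3 and Q on the −x side, so Q = (-68.300, 0.0000). PT is vertical with |PT| = 33.1 and T on the −y side, so T = (0.0000, -33.100). The virtual corner opposite P is at (-68.300, -33.100). The tangent condition forces AG to be normal to QG and the tangent condition forces AZ to be normal to ZT, with radius 7.6, so the center A sits 7.6 in from both sides at A = (-60.700, -25.500). That places the tangent points at G = (-68.300, -25.500) on QG and Z = (-60.700, -33.100) on ZT. Then |PG| = |G − P| = 72.905.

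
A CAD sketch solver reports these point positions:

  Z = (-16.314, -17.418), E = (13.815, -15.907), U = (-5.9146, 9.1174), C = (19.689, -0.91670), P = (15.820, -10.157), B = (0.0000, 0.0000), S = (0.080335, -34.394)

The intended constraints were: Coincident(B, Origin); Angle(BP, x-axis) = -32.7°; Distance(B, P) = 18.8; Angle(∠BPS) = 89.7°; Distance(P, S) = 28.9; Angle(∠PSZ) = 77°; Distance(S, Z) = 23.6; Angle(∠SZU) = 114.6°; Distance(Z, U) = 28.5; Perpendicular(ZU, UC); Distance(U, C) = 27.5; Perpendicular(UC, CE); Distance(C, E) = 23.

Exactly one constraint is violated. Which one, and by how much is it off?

Distance(C, E) = 23 — off by 6.90.

B = (0.00, 0.00) ✓; BP at -32.70° ✓; |BP| = 18.80 ✓; ∠BPS = 89.70° ✓; |PS| = 28.90 ✓; ∠PSZ = 77.00° ✓; |SZ| = 23.60 ✓; ∠SZU = 114.6° ✓; |ZU| = 28.50 ✓; ∠(ZU, UC) = 90.00° ✓; |UC| = 27.50 ✓; ∠(UC, CE) = 90.00° ✓; |CE| = 16.10 ✗.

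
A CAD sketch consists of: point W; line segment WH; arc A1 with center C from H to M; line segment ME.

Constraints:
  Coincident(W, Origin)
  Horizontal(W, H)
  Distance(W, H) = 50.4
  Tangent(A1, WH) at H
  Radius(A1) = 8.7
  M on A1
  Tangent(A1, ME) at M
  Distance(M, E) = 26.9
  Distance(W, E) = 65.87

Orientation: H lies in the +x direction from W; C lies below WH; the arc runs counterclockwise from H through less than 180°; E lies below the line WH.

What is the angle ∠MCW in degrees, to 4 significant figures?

36.55°

W is at the origin; W and H share the same y with |WH| = 50.4 and H on the +x side, so H = (50.40, 0.000). A1 meets WH tangentially, so CH is at right angles to WH, so C = H + (0, -8.7) = (50.40, -8.700). Since CM ⟂ ME (tangency), |CE| = √(8.7² + 26.9²) = 28.27 regardless of where M sits on A1. So E lies on both circle(W, 65.87) and circle(C, 28.27); the below-WH intersection is E = (54.74, -36.64). M is the foot of the tangent from E: M = (42.63, -12.62).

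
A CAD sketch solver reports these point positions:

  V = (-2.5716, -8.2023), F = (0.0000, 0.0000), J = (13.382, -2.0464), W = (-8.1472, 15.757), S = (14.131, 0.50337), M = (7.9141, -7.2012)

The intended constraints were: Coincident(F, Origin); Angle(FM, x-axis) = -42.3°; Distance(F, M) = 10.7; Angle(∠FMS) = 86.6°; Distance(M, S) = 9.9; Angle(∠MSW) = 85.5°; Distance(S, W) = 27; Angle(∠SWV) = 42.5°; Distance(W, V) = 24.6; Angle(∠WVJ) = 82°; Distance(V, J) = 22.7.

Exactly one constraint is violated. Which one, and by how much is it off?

Distance(V, J) = 22.7 — off by 5.60.

F = (0.00, 0.00) ✓; FM at -42.30° ✓; |FM| = 10.70 ✓; ∠FMS = 86.60° ✓; |MS| = 9.900 ✓; ∠MSW = 85.50° ✓; |SW| = 27.00 ✓; ∠SWV = 42.50° ✓; |WV| = 24.60 ✓; ∠WVJ = 82.00° ✓; |VJ| = 17.10 ✗.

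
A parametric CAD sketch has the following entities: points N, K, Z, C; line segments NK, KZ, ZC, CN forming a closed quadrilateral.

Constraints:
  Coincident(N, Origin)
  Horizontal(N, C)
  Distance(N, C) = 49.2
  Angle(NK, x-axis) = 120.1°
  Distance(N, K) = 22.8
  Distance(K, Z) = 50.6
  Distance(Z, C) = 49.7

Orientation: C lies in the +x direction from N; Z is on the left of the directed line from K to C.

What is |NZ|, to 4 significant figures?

56.14

N is at the origin; N and C share the same y with |NC| = 49.2 and C in +x, so C = (49.2, 0). NK runs at 120.1° with |NK| = 22.8, so K = (-11.43, 19.73). Z is determined by |KZ| = 50.6 and |ZC| = 49.7 together: it lies at the intersection of circle(K, 50.6) and circle(C, 49.7). With |KC| = 63.76, the foot of the radical line on KC is 32.59 from K and the perpendicular offset is √(50.6² − 32.59²) = 38.71. Taking the left-of-KC solution: Z = (31.53, 46.45).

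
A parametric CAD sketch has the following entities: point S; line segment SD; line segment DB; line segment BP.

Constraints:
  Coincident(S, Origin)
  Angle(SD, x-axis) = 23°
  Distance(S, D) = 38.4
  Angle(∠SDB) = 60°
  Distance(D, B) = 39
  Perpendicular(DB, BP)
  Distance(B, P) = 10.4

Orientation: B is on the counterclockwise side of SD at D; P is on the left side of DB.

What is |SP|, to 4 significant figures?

30.24

∠SDB = 60.0°, so DB runs at 23.0° + (180° − 60.0°) = 143.0° from the x-axis; with |DB| = 39.0, B = D + 39.0·(cos 143.0°, sin 143.0°) = (4.201, 38.47). DB ⟂ BP; with |BP| = 10.4 on the left of DB, P = B + 10.4·(-0.6018, -0.7986) = (-2.058, 30.17). Then |SP| = |P − S| = 30.24.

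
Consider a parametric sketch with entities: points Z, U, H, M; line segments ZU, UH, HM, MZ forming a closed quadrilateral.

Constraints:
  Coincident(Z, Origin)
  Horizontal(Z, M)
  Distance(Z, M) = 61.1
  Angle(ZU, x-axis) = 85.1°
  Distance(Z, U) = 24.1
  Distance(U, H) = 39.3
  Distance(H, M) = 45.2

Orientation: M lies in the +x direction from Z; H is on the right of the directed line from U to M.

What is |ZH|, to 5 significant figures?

21.321

Checks: Z.y = 0.00, M.y = 0.00 ✓; |UH| = 39.30 ✓; |HM| = 45.20 ✓.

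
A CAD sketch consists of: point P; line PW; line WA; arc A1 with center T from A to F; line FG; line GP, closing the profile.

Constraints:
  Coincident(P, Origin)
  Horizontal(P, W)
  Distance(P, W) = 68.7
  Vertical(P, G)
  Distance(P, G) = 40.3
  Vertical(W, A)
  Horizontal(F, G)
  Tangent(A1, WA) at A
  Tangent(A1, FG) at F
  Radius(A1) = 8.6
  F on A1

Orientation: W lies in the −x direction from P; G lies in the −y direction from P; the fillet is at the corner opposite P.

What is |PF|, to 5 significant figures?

72.361

P is at the origin; PW is horizontal with |PW| = 68.7 and W on the −x side, so W = (-68.700, 0.0000). P and G share the same x with |PG| = 40.3 and G on the −y side, so G = (0.0000, -40.300). The virtual corner opposite P is at (-68.700, -40.300). The tangent condition forces TA to be normal to WA and the tangent condition forces TF to be normal to FG, with radius 8.6, so the center T sits 8.6 in from both sides at T = (-60.100, -31.700). That places the tangent points at A = (-68.700, -31.700) on WA and F = (-60.100, -40.300) on FG. Then |PF| = |F − P| = 72.361.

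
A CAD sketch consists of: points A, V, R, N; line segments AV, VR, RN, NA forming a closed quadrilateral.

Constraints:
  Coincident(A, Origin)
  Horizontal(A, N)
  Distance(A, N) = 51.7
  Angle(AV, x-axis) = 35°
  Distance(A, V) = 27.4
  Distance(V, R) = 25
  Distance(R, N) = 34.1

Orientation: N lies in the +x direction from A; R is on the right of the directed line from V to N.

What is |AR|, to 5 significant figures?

20.864

Checks: |VR| = 25.00 ✓; |RN| = 34.10 ✓.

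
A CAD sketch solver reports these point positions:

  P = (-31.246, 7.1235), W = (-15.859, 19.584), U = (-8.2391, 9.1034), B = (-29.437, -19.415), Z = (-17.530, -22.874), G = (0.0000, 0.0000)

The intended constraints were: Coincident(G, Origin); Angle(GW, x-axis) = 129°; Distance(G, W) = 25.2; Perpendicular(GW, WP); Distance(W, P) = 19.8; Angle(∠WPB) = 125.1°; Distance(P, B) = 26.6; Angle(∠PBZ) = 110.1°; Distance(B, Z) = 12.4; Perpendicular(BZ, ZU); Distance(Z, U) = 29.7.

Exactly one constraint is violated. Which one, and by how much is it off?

Distance(Z, U) = 29.7 — off by 3.60.

G = (0.00, 0.00) ✓; GW at 129.0° ✓; |GW| = 25.20 ✓; ∠(GW, WP) = 90.00° ✓; |WP| = 19.80 ✓; ∠WPB = 125.1° ✓; |PB| = 26.60 ✓; ∠PBZ = 110.1° ✓; |BZ| = 12.40 ✓; ∠(BZ, ZU) = 90.00° ✓; |ZU| = 33.30 ✗.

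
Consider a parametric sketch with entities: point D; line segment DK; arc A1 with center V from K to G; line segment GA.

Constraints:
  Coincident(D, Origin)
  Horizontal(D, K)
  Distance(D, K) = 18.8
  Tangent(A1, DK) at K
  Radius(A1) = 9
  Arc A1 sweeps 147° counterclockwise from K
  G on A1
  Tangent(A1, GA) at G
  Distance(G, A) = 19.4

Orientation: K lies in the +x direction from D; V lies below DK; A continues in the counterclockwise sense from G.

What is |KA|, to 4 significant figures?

29.40

On A1, K sits at bearing 90° from V; a 147° counterclockwise sweep puts G at bearing 237°, so G = V + 9.0·(cos 237°, sin 237°) = (13.90, -16.55). A1 meets GA tangentially, so VG is at right angles to GA, so GA runs along (−sin 237°, cos 237°); with |GA| = 19.4, A = (30.17, -27.11). Then |KA| = |A − K| = 29.40.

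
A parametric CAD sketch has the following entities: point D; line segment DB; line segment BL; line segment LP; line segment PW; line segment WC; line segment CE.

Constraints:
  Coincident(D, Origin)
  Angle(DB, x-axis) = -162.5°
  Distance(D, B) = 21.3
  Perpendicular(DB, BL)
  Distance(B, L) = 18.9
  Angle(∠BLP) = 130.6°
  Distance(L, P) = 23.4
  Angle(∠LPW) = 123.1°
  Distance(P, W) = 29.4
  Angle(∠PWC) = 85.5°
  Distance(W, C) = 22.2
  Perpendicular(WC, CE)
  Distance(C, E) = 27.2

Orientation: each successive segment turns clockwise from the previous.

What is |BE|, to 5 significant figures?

19.472

D is at the origin; DB runs at -162.5° with length 21.3, so B = (-20.314, -6.4050). The perpendicularity gives BL at right angles to DB, so BL runs at 107.50°; with |BL| = 18.9, L = (-25.998, 11.620). ∠BLP = 130.6° gives LP at 58.100° from the x-axis; with |LP| = 23.4, P = (-13.632, 31.486). ∠LPW = 123.1° gives PW at 1.2000° from the x-axis; with |PW| = 29.4, W = (15.761, 32.102). ∠PWC = 85.5° gives WC at -93.300° from the x-axis; with |WC| = 22.2, C = (14.484, 9.9387). WC ⟂ CE, so CE runs at 176.70°; with |CE| = 27.2, E = (-12.671, 11.504). Then |BE| = |E − B| = 19.472.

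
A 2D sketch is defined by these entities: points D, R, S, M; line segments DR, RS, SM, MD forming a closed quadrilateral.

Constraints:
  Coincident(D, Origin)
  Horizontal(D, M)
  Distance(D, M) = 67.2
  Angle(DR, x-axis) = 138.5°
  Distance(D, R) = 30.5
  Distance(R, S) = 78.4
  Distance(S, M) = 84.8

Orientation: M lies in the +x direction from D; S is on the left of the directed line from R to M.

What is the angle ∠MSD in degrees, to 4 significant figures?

47.20°

Checks: |RS| = 78.40 ✓; |SM| = 84.80 ✓.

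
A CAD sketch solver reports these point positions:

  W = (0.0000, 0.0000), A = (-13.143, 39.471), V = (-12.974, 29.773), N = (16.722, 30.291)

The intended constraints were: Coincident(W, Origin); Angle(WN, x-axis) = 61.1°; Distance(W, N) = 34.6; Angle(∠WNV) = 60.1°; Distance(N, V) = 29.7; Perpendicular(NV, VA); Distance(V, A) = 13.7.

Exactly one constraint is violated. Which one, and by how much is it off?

Distance(V, A) = 13.7 — off by 4.00.

W = (0.00, 0.00) ✓; WN at 61.10° ✓; |WN| = 34.60 ✓; ∠WNV = 60.10° ✓; |NV| = 29.70 ✓; ∠(NV, VA) = 90.00° ✓; |VA| = 9.699 ✗.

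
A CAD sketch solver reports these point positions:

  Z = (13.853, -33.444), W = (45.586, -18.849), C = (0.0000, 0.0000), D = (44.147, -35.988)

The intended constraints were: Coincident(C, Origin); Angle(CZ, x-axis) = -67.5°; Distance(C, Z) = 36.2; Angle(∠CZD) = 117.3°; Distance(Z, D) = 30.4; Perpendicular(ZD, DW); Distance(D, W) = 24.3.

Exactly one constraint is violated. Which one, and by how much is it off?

Distance(D, W) = 24.3 — off by 7.10.

C = (0.00, 0.00) ✓; CZ at -67.50° ✓; |CZ| = 36.20 ✓; ∠CZD = 117.3° ✓; |ZD| = 30.40 ✓; ∠(ZD, DW) = 90.00° ✓; |DW| = 17.20 ✗.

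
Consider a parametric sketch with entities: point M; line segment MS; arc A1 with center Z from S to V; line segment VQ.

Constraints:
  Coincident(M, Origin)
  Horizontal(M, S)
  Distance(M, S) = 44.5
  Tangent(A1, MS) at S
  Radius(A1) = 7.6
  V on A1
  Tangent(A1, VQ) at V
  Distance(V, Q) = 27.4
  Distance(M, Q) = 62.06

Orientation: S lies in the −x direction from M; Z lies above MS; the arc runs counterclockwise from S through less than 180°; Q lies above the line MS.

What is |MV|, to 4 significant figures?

39.49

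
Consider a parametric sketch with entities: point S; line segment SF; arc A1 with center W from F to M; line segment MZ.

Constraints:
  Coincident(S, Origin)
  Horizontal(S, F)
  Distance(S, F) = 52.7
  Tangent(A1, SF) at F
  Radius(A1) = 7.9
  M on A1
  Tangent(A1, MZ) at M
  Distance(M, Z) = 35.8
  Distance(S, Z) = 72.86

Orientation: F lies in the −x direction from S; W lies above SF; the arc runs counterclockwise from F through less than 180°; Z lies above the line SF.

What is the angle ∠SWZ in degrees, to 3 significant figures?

107°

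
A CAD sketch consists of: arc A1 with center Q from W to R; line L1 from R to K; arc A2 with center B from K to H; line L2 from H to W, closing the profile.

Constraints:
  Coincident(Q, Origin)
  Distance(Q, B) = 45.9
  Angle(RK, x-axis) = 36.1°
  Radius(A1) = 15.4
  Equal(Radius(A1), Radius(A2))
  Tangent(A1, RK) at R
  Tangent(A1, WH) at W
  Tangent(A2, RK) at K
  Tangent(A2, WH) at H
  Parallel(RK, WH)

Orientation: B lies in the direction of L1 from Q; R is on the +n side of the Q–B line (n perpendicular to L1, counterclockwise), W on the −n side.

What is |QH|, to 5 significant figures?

48.415

The slot axis is L1's direction at 36.1°, so u = (cos 36.1°, sin 36.1°) = (0.80799, 0.58920) and n = (−sin 36.1°, cos 36.1°) = (-0.58920, 0.80799). Q is at the origin and B lies 45.9 along u from Q, so B = 45.9·u = (37.087, 27.044). Tangency of A1 to both parallel lines with radius 15.4 puts R and W at Q ± 15.4·n: R = (-9.0736, 12.443), W = (9.0736, -12.443). Equal radii place K and H the same way about B: K = B + 15.4·n = (28.013, 39.487), H = B − 15.4·n = (46.160, 14.601). Then |QH| = |H − Q| = 48.415.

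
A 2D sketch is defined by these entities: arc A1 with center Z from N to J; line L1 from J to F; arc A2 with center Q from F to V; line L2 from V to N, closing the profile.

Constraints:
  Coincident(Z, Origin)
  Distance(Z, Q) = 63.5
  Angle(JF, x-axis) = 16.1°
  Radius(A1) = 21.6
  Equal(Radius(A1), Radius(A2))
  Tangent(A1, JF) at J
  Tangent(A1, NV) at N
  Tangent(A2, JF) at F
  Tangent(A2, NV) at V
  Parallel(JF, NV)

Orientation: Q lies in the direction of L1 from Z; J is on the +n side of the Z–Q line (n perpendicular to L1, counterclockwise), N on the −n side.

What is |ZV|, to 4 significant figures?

67.07

The slot axis is L1's direction at 16.1°, so u = (cos 16.1°, sin 16.1°) = (0.9608, 0.2773) and n = (−sin 16.1°, cos 16.1°) = (-0.2773, 0.9608). Z is at the origin and Q lies 63.5 along u from Z, so Q = 63.5·u = (61.01, 17.61). Tangency of A1 to both parallel lines with radius 21.6 puts J and N at Z ± 21.6·n: J = (-5.990, 20.75), N = (5.990, -20.75). Equal radii place F and V the same way about Q: F = Q + 21.6·n = (55.02, 38.36), V = Q − 21.6·n = (67.00, -3.143). Then |ZV| = |V − Z| = 67.07.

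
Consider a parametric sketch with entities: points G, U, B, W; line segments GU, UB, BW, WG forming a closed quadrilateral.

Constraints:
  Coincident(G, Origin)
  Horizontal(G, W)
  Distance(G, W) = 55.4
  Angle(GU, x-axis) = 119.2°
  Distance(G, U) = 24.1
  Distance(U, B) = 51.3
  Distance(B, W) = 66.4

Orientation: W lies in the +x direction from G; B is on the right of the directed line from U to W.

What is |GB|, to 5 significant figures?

29.941

G is at the origin; G and W share the same y with |GW| = 55.4 and W in +x, so W = (55.4, 0). GU runs at 119.2° with |GU| = 24.1, so U = (-11.757, 21.037). B is determined by |UB| = 51.3 and |BW| = 66.4 together: it lies at the intersection of circle(U, 51.3) and circle(W, 66.4). With |UW| = 70.375, the foot of the radical line on UW is 22.561 from U and the perpendicular offset is √(51.3² − 22.561²) = 46.073. Taking the right-of-UW solution: B = (-4.0010, -29.673).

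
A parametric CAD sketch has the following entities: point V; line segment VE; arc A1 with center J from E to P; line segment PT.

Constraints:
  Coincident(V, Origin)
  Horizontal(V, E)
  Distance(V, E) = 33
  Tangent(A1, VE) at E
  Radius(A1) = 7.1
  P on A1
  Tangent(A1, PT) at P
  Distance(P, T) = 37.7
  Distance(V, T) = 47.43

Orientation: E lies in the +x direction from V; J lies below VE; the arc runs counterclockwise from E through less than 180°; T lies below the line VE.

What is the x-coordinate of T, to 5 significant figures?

19.775

Checks: ∠(JE, EV) = 90.00° ✓; |JP| = 7.100 ✓; ∠(JP, PT) = 90.00° ✓; |PT| = 37.70 ✓; |VT| = 47.43 ✓.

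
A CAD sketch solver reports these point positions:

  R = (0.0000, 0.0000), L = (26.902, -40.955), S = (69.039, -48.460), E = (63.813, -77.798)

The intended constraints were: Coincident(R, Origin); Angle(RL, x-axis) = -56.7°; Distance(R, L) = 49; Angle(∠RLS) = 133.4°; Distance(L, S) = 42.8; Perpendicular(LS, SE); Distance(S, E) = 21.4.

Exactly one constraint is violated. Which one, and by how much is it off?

Distance(S, E) = 21.4 — off by 8.40.

R = (0.00, 0.00) ✓; RL at -56.70° ✓; |RL| = 49.00 ✓; ∠RLS = 133.4° ✓; |LS| = 42.80 ✓; ∠(LS, SE) = 90.00° ✓; |SE| = 29.80 ✗.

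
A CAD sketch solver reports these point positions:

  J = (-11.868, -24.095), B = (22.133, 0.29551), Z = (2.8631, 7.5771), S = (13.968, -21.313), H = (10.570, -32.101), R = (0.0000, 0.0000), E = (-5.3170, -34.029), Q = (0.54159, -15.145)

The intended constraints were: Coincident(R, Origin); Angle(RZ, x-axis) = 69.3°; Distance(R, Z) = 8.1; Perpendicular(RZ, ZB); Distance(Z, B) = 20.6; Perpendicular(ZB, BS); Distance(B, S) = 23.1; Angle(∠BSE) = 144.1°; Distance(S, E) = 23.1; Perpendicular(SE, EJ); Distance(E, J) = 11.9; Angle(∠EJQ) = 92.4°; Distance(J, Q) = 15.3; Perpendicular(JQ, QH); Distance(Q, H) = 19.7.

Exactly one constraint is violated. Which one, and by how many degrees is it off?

Perpendicular(JQ, QH) — off by 5.20°.

R = (0.00, 0.00) ✓; RZ at 69.30° ✓; |RZ| = 8.100 ✓; ∠(RZ, ZB) = 90.00° ✓; |ZB| = 20.60 ✓; ∠(ZB, BS) = 90.00° ✓; |BS| = 23.10 ✓; ∠BSE = 144.1° ✓; |SE| = 23.10 ✓; ∠(SE, EJ) = 90.00° ✓; |EJ| = 11.90 ✓; ∠EJQ = 92.40° ✓; |JQ| = 15.30 ✓; ∠(JQ, QH) = 95.20° ✗; |QH| = 19.70 ✓.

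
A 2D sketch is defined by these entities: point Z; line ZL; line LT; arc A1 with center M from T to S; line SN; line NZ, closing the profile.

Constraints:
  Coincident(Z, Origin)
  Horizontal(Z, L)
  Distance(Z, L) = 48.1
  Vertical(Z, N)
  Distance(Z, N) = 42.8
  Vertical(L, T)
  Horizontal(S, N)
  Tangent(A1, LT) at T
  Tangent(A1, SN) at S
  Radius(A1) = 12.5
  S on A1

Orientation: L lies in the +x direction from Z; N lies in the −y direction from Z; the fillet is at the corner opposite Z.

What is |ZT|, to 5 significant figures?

56.848

Z is at the origin; ZL is horizontal with |ZL| = 48.1 and L on the +x side, so L = (48.100, 0.0000). ZN is vertical with |ZN| = 42.8 and N on the −y side, so N = (0.0000, -42.800). The virtual corner opposite Z is at (48.100, -42.800). The tangent condition forces MT to be normal to LT and A1 meets SN tangentially, so MS is at right angles to SN, with radius 12.5, so the center M sits 12.5 in from both sides at M = (35.600, -30.300). That places the tangent points at T = (48.100, -30.300) on LT and S = (35.600, -42.800) on SN. Then |ZT| = |T − Z| = 56.848.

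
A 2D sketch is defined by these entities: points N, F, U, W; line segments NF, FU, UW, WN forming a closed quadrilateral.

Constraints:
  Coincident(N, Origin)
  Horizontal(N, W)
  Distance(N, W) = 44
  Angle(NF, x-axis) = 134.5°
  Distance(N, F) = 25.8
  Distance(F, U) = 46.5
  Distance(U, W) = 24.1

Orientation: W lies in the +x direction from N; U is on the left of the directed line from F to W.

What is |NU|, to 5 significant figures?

33.845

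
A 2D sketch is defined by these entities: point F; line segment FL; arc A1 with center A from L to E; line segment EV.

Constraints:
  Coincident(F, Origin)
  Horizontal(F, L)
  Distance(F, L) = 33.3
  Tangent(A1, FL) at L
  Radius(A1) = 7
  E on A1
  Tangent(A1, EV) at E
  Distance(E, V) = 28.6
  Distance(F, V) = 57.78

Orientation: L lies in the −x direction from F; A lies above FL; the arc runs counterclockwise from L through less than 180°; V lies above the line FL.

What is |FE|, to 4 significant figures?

30.52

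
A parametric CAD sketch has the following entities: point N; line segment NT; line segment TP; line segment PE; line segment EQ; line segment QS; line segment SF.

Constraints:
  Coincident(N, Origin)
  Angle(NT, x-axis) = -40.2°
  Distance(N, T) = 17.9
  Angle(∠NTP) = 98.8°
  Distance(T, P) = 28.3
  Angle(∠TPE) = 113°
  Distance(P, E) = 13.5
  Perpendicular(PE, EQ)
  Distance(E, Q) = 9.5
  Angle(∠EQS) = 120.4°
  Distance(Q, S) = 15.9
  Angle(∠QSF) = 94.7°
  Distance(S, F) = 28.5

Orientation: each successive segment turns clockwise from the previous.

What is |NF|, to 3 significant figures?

46.2

∠EQS = 120.4° gives QS at 22.0° from the x-axis; with |QS| = 15.9, S = (1.70, -18.4). ∠QSF = 94.7° gives SF at -63.3° from the x-axis; with |SF| = 28.5, F = (14.5, -43.8). Then |NF| = |F − N| = 46.2.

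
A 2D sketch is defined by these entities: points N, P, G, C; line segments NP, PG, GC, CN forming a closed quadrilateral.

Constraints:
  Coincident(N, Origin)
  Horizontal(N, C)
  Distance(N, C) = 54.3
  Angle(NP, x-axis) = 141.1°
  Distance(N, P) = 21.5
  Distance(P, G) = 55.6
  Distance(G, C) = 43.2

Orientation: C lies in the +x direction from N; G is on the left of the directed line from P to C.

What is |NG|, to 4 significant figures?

50.34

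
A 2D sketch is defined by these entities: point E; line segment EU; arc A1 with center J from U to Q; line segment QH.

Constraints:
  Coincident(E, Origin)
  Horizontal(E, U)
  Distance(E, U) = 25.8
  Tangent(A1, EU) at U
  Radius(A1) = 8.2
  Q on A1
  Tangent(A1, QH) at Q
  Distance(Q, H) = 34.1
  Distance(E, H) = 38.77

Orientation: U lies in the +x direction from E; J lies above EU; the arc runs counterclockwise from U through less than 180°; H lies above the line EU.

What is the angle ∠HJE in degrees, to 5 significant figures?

75.987°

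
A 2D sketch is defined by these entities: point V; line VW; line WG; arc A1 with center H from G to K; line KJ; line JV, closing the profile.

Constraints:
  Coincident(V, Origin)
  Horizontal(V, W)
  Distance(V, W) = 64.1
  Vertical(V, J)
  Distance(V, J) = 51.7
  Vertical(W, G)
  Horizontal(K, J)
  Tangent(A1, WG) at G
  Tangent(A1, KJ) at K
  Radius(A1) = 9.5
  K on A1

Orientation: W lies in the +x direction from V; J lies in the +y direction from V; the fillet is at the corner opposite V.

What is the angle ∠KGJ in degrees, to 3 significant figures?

36.6°

V is at the origin; V and W share the same y with |VW| = 64.1 and W on the +x side, so W = (64.1, 0.00). VJ is vertical with |VJ| = 51.7 and J on the +y side, so J = (0.00, 51.7). The virtual corner opposite V is at (64.1, 51.7). Since A1 is tangent to WG there, HG ⟂ WG and A1 meets KJ tangentially, so HK is at right angles to KJ, with radius 9.5, so the center H sits 9.5 in from both sides at H = (54.6, 42.2). That places the tangent points at G = (64.1, 42.2) on WG and K = (54.6, 51.7) on KJ. Then cos ∠KGJ = GK·GJ / (|GK||GJ|), giving 36.6°.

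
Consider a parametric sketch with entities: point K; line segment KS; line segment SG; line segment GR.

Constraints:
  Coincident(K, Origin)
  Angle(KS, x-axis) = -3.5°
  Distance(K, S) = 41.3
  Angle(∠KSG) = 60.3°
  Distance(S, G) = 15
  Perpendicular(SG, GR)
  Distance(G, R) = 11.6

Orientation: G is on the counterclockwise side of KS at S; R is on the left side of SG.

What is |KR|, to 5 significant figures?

24.881

K is at the origin; KS runs at -3.5° with length 41.3, so S = 41.3·(cos -3.5°, sin -3.5°) = (41.223, -2.5213). ∠KSG = 60.3°, so SG runs at -3.5° + (180° − 60.3°) = 116.20° from the x-axis; with |SG| = 15.0, G = S + 15.0·(cos 116.20°, sin 116.20°) = (34.600, 10.938). The perpendicularity gives GR at right angles to SG; with |GR| = 11.6 on the left of SG, R = G + 11.6·(-0.89726, -0.44151) = (24.192, 5.8161). Then |KR| = |R − K| = 24.881.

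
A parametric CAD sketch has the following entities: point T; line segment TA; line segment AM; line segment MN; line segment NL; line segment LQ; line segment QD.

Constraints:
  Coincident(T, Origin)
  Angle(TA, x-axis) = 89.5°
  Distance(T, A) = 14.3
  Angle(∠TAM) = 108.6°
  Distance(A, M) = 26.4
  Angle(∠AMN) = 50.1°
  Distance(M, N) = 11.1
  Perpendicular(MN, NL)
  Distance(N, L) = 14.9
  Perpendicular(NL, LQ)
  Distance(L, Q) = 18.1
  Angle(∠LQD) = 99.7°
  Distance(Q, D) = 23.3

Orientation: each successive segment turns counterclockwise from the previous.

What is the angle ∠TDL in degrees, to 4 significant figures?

16.88°

T is at the origin; TA runs at 89.5° with length 14.3, so A = (0.1248, 14.30). ∠TAM = 108.6° gives AM at 160.9° from the x-axis; with |AM| = 26.4, M = (-24.82, 22.94). ∠AMN = 50.1° gives MN at -69.20° from the x-axis; with |MN| = 11.1, N = (-20.88, 12.56). MN is perpendicular to NL, so NL runs at 20.80°; with |NL| = 14.9, L = (-6.951, 17.85). The perpendicularity gives LQ at right angles to NL, so LQ runs at 110.8°; with |LQ| = 18.1, Q = (-13.38, 34.77). ∠LQD = 99.7° gives QD at -168.9° from the x-axis; with |QD| = 23.3, D = (-36.24, 30.29). Then cos ∠TDL = DT·DL / (|DT||DL|), giving 16.88°.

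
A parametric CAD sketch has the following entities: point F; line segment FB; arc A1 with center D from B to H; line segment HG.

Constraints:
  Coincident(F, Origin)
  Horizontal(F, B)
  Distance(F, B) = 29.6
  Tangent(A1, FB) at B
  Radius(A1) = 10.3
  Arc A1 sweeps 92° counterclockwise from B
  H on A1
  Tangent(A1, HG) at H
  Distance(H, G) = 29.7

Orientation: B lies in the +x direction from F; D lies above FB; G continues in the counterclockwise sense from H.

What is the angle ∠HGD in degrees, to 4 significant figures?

19.13°

F is at the origin; F and B share the same y with |FB| = 29.6 and B on the +x side, so B = (29.60, 0.000). Tangency of A1 to FB means the radius DB is perpendicular to FB, so D = B + (0, 10.3) = (29.60, 10.30). On A1, B sits at bearing -90° from D; a 92° counterclockwise sweep puts H at bearing 2°, so H = D + 10.3·(cos 2°, sin 2°) = (39.89, 10.66). A1 meets HG tangentially, so DH is at right angles to HG, so HG runs along (−sin 2°, cos 2°); with |HG| = 29.7, G = (38.86, 40.34). Then cos ∠HGD = GH·GD / (|GH||GD|), giving 19.13°.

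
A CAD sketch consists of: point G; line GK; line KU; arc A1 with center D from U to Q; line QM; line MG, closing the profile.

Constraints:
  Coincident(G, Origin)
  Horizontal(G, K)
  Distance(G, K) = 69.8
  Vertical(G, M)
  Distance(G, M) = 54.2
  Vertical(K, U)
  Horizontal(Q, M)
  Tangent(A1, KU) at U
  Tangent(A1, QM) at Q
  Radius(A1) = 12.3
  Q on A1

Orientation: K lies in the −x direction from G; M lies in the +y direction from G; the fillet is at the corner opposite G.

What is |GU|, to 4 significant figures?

81.41

G is at the origin; GK is horizontal with |GK| = 69.8 and K on the −x side, so K = (-69.80, 0.000). G and M share the same x with |GM| = 54.2 and M on the +y side, so M = (0.000, 54.20). The virtual corner opposite G is at (-69.80, 54.20). The tangent condition forces DU to be normal to KU and A1 meets QM tangentially, so DQ is at right angles to QM, with radius 12.3, so the center D sits 12.3 in from both sides at D = (-57.50, 41.90). That places the tangent points at U = (-69.80, 41.90) on KU and Q = (-57.50, 54.20) on QM. Then |GU| = |U − G| = 81.41.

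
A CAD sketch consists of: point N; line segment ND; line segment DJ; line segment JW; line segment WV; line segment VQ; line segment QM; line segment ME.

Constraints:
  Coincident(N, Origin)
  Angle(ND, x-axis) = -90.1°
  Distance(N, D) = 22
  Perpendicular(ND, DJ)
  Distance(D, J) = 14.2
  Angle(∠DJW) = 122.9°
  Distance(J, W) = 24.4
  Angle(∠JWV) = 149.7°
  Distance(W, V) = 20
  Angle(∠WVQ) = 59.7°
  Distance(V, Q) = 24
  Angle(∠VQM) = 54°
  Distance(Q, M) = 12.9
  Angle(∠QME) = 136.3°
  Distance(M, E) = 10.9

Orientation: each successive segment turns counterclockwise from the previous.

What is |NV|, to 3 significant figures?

33.8

∠DJW = 122.9° gives JW at 57.0° from the x-axis; with |JW| = 24.4, W = (27.5, -1.56). ∠JWV = 149.7° gives WV at 87.3° from the x-axis; with |WV| = 20.0, V = (28.4, 18.4). Then |NV| = |V − N| = 33.8.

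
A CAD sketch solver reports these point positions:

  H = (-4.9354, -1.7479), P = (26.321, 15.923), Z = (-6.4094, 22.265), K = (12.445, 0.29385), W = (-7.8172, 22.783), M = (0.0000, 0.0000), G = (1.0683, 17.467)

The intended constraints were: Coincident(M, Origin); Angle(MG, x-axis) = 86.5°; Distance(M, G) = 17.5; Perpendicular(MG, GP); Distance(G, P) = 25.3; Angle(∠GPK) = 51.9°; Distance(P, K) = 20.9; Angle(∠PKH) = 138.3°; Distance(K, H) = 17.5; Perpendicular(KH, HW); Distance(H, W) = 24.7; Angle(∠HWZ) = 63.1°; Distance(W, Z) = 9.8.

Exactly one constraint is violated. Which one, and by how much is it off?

Distance(W, Z) = 9.8 — off by 8.30.

M = (0.00, 0.00) ✓; MG at 86.50° ✓; |MG| = 17.50 ✓; ∠(MG, GP) = 90.00° ✓; |GP| = 25.30 ✓; ∠GPK = 51.90° ✓; |PK| = 20.90 ✓; ∠PKH = 138.3° ✓; |KH| = 17.50 ✓; ∠(KH, HW) = 90.00° ✓; |HW| = 24.70 ✓; ∠HWZ = 63.10° ✓; |WZ| = 1.500 ✗.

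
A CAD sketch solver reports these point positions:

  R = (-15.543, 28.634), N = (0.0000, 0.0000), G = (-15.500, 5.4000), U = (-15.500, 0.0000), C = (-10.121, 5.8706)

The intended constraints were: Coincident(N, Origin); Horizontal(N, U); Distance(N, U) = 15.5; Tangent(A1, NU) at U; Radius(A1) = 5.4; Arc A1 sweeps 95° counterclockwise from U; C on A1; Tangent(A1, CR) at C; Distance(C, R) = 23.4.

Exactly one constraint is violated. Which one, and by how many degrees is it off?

Tangent(A1, CR) at C — off by 8.40°.

N = (0.00, 0.00) ✓; N.y = 0.00, U.y = 0.00 ✓; |NU| = 15.50 ✓; ∠(GU, UN) = 90.00° ✓; |GU| = 5.400 ✓; bearing(G→C) − bearing(G→U) = 95.00° ✓; |GC| = 5.400 ✓; ∠(GC, CR) = 81.60° ✗; |CR| = 23.40 ✓.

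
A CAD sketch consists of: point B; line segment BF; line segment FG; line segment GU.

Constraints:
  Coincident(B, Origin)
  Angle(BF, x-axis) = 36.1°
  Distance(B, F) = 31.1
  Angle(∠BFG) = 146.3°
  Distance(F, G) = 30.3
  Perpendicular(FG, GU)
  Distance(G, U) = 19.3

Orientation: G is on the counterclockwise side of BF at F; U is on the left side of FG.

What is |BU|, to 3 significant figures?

56.2

∠BFG = 146.3°, so FG runs at 36.1° + (180° − 146.3°) = 69.8° from the x-axis; with |FG| = 30.3, G = F + 30.3·(cos 69.8°, sin 69.8°) = (35.6, 46.8). FG ⟂ GU; with |GU| = 19.3 on the left of FG, U = G + 19.3·(-0.938, 0.345) = (17.5, 53.4). Then |BU| = |U − B| = 56.2.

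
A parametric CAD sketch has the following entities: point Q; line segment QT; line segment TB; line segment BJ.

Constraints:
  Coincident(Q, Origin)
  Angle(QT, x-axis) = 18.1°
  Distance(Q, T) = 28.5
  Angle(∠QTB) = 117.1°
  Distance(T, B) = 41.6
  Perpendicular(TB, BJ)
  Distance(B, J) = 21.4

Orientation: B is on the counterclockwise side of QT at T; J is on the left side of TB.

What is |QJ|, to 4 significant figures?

54.73

∠QTB = 117.1°, so TB runs at 18.1° + (180° − 117.1°) = 81.00° from the x-axis; with |TB| = 41.6, B = T + 41.6·(cos 81.00°, sin 81.00°) = (33.60, 49.94). TB is perpendicular to BJ; with |BJ| = 21.4 on the left of TB, J = B + 21.4·(-0.9877, 0.1564) = (12.46, 53.29). Then |QJ| = |J − Q| = 54.73.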